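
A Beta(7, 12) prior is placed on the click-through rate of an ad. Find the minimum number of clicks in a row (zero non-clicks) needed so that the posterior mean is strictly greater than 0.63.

After k clicks and 0 non-clicks the posterior is Beta(7+k, 12), with mean (7+k)/(7+12+k).
Set (7+k)/(19+k) > 0.63 and solve: k > (0.63·19 − 7)/(1 − 0.63) = 13.432.
The smallest integer exceeding 13.432 is 14.

k = 14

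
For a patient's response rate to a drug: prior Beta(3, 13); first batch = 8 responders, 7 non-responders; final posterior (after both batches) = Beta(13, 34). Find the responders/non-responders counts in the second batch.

Sequential conjugate updates are equivalent to a single update on the pooled data, so total successes = posterior α − prior α and total failures = posterior β − prior β.
Total across both batches: 13−3=10 responders, 34−13=21 non-responders.
Subtract the first batch: 10−8=2 responders and 21−7=14 non-responders.

2 responders and 14 non-responders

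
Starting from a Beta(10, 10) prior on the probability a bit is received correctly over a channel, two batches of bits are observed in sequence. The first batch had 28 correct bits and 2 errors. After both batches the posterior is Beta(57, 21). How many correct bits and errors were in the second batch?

Sequential conjugate updates are equivalent to a single update on the pooled data, so total successes = posterior α − prior α and total failures = posterior β − prior β.
Total across both batches: 57−10=47 correct bits, 21−10=11 errors.
Subtract the first batch: 47−28=19 correct bits and 11−2=9 errors.

19 correct bits and 9 errors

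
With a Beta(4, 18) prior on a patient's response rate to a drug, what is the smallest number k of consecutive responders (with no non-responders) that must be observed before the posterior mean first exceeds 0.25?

After k responders and 0 non-responders the posterior is Beta(4+k, 18), with mean (4+k)/(4+18+k).
Set (4+k)/(22+k) > 0.25 and solve: k > (0.25·22 − 4)/(1 − 0.25) = 2.000.
The smallest integer exceeding 2.000 is 3, and checking k=3: (7)/(25) = 0.2800 > 0.25.

k = 3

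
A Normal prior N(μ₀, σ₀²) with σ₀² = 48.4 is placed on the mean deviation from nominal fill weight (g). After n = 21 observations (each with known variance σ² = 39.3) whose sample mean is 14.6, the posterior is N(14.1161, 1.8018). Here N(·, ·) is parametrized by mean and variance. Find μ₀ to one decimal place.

With known observation variance, the Normal–Normal posterior has precision τ_n = τ₀ + n/σ² and mean μ_n = (τ₀μ₀ + (n/σ²)x̄)/τ_n.
Here τ₀ = 1/48.4 = 0.020661 and τ_data = 21/39.3 = 0.534351, so τ_n = 0.555012.
Rearranging for μ₀: μ₀ = (μ_n·τ_n − τ_data·x̄)/τ₀ = (14.1161·0.555012 − 0.534351·14.6) / 0.020661 = 0.033080/0.020661 ≈ 1.6.

μ₀ = 1.6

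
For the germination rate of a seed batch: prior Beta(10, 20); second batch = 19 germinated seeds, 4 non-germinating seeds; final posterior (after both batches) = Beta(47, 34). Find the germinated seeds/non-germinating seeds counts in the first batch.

18 germinated seeds and 10 non-germinating seeds

Because Beta–binomial updating is additive in the counts, the combined data contributed (α_post−α_prior, β_post−β_prior) successes and failures.
Total across both batches: 47−10=37 germinated seeds, 34−20=14 non-germinating seeds.
Subtract the second batch: 37−19=18 germinated seeds and 14−4=10 non-germinating seeds.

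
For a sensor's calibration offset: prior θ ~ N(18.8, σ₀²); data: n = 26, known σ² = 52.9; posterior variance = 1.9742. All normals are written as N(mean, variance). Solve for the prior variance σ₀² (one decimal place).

Posterior precision equals prior precision plus data precision: 1/σ_n² = 1/σ₀² + n/σ².
So 1/σ₀² = 1/1.9742 − 26/52.9 = 0.506534 − 0.491493 = 0.015041.
Hence σ₀² = 1/0.015041 ≈ 66.5.

σ₀² = 66.5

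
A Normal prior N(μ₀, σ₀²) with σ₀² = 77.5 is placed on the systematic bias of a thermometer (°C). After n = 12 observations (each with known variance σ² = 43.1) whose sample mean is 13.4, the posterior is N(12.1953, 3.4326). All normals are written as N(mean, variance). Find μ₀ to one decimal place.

The posterior mean is a precision-weighted average: μ_n = (τ₀μ₀ + τ_data·x̄)/(τ₀+τ_data), with τ₀=1/σ₀² and τ_data=n/σ².
Here τ₀ = 1/77.5 = 0.012903 and τ_data = 12/43.1 = 0.278422, so τ_n = 0.291325.
Rearranging for μ₀: μ₀ = (μ_n·τ_n − τ_data·x̄)/τ₀ = (12.1953·0.291325 − 0.278422·13.4) / 0.012903 = -0.178059/0.012903 ≈ -13.8.

μ₀ = -13.8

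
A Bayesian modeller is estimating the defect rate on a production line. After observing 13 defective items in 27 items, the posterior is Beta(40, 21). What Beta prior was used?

Beta(27, 7)

Under Beta–binomial conjugacy the posterior parameters are (a+s, b+f).
So a = 40 − 13 = 27 and b = 21 − 14 = 7.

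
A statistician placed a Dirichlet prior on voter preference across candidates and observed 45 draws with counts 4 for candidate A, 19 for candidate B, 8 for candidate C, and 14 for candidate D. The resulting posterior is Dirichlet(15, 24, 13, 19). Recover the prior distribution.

Dirichlet(11, 5, 5, 5)

For a Dirichlet(α) prior with multinomial counts c, the posterior is Dirichlet(α + c) componentwise.
Subtract each count from the matching posterior parameter: 15−4=11, 24−19=5, 13−8=5, 19−14=5.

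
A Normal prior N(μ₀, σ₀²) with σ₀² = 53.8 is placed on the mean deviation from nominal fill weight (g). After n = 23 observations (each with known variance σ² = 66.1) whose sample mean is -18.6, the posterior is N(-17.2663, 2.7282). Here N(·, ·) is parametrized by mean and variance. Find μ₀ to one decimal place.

μ₀ = 7.7

With known observation variance, the Normal–Normal posterior has precision τ_n = τ₀ + n/σ² and mean μ_n = (τ₀μ₀ + (n/σ²)x̄)/τ_n.
Here τ₀ = 1/53.8 = 0.018587 and τ_data = 23/66.1 = 0.347958, so τ_n = 0.366545.
Rearranging for μ₀: μ₀ = (μ_n·τ_n − τ_data·x̄)/τ₀ = (-17.2663·0.366545 − 0.347958·-18.6) / 0.018587 = 0.143143/0.018587 ≈ 7.7.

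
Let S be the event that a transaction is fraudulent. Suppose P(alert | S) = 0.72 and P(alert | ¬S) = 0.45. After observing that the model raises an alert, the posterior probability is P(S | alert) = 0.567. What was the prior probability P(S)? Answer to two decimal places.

P(S) = 0.45

Bayes' rule in odds form gives O(S|E) = O(S)·[P(E|S)/P(E|¬S)], hence O(S) = O(S|E)/LR.
Posterior odds = 0.567/(1−0.567) = 1.3095. LR = 0.72/0.45 = 1.6000.
Prior odds = 1.3095/1.6000 = 0.8184, so P(S) = 0.8184/(1+0.8184) ≈ 0.45.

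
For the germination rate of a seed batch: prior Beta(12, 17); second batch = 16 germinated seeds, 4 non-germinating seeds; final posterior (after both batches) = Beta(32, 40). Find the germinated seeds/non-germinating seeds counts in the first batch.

4 germinated seeds and 19 non-germinating seeds

Because Beta–binomial updating is additive in the counts, the combined data contributed (α_post−α_prior, β_post−β_prior) successes and failures.
Total across both batches: 32−12=20 germinated seeds, 40−17=23 non-germinating seeds.
Subtract the second batch: 20−16=4 germinated seeds and 23−4=19 non-germinating seeds.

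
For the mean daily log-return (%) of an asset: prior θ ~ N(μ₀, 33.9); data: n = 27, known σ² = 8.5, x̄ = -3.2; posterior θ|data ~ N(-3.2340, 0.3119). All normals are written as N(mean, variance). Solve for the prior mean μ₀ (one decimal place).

μ₀ = -6.9

The posterior mean is a precision-weighted average: μ_n = (τ₀μ₀ + τ_data·x̄)/(τ₀+τ_data), with τ₀=1/σ₀² and τ_data=n/σ².
Here τ₀ = 1/33.9 = 0.029499 and τ_data = 27/8.5 = 3.176471, so τ_n = 3.205970.
Rearranging for μ₀: μ₀ = (μ_n·τ_n − τ_data·x̄)/τ₀ = (-3.2340·3.205970 − 3.176471·-3.2) / 0.029499 = -0.203400/0.029499 ≈ -6.9.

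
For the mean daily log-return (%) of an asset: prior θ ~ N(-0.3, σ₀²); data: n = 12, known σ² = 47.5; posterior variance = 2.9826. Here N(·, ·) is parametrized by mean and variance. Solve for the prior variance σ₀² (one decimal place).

For the Normal–Normal model with known σ², precisions add: τ_n = τ₀ + n/σ².
So 1/σ₀² = 1/2.9826 − 12/47.5 = 0.335278 − 0.252632 = 0.082646.
Hence σ₀² = 1/0.082646 ≈ 12.1.

σ₀² = 12.1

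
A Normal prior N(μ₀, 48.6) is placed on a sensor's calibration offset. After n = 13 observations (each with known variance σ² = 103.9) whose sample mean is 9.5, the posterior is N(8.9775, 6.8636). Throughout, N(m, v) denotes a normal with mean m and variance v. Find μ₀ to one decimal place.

With known observation variance, the Normal–Normal posterior has precision τ_n = τ₀ + n/σ² and mean μ_n = (τ₀μ₀ + (n/σ²)x̄)/τ_n.
Here τ₀ = 1/48.6 = 0.020576 and τ_data = 13/103.9 = 0.125120, so τ_n = 0.145696.
Rearranging for μ₀: μ₀ = (μ_n·τ_n − τ_data·x̄)/τ₀ = (8.9775·0.145696 − 0.125120·9.5) / 0.020576 = 0.119346/0.020576 ≈ 5.8.

μ₀ = 5.8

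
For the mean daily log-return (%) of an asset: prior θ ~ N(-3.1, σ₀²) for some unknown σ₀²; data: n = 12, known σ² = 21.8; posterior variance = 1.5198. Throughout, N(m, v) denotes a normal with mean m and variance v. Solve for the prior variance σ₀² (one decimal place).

σ₀² = 9.3

For the Normal–Normal model with known σ², precisions add: τ_n = τ₀ + n/σ².
So 1/σ₀² = 1/1.5198 − 12/21.8 = 0.657981 − 0.550459 = 0.107522.
Hence σ₀² = 1/0.107522 ≈ 9.3.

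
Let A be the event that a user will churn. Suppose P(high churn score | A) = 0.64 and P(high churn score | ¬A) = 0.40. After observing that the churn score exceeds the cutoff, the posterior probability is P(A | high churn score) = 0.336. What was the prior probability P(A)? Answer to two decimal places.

Bayes' rule in odds form gives O(A|E) = O(A)·[P(E|A)/P(E|¬A)], hence O(A) = O(A|E)/LR.
Posterior odds = 0.336/(1−0.336) = 0.5060. LR = 0.64/0.40 = 1.6000.
Prior odds = 0.5060/1.6000 = 0.3162, so P(A) = 0.3162/(1+0.3162) ≈ 0.24.

P(A) = 0.24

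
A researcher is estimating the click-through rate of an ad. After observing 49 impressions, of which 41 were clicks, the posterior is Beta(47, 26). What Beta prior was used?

Beta(6, 18)

Beta is conjugate to the binomial likelihood: posterior = Beta(a+s, b+f).
Subtract the data counts: 47−41=6, 26−8=18.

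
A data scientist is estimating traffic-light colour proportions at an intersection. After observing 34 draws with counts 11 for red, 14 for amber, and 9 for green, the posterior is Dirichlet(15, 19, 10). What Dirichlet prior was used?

Dirichlet(4, 5, 1)

For a Dirichlet(α) prior with multinomial counts c, the posterior is Dirichlet(α + c) componentwise.
Subtract each count from the matching posterior parameter: 15−11=4, 19−14=5, 10−9=1.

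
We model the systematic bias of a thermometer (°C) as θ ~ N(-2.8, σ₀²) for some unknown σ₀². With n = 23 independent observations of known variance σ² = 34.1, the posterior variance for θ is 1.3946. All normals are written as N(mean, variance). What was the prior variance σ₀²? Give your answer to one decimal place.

Posterior precision equals prior precision plus data precision: 1/σ_n² = 1/σ₀² + n/σ².
So 1/σ₀² = 1/1.3946 − 23/34.1 = 0.717051 − 0.674487 = 0.042564.
Hence σ₀² = 1/0.042564 ≈ 23.5.

σ₀² = 23.5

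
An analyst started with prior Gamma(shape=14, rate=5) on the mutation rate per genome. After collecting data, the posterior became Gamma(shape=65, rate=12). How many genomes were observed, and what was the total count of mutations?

A Gamma(α, β) prior (rate parametrization) on a Poisson rate with n observations summing to S gives posterior Gamma(α+S, β+n).
Matching: Σxᵢ = 65 − 14 = 51 and n = 12 − 5 = 7.

n = 7 genomes with total 51 mutations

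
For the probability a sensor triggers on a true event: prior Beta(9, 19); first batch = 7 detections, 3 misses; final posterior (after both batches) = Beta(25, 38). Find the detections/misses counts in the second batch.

9 detections and 16 misses

Because Beta–binomial updating is additive in the counts, the combined data contributed (α_post−α_prior, β_post−β_prior) successes and failures.
Total across both batches: 25−9=16 detections, 38−19=19 misses.
Subtract the first batch: 16−7=9 detections and 19−3=16 misses.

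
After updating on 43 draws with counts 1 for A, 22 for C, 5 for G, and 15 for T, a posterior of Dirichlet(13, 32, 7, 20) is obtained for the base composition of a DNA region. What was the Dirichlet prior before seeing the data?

Dirichlet(12, 10, 2, 5)

For a Dirichlet(α) prior with multinomial counts c, the posterior is Dirichlet(α + c) componentwise.
Subtract each count from the matching posterior parameter: 13−1=12, 32−22=10, 7−5=2, 20−15=5.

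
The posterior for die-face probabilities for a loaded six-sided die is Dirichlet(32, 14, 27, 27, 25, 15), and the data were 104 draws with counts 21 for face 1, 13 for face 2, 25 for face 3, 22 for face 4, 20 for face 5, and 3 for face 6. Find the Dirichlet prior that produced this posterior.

For a Dirichlet(α) prior with multinomial counts c, the posterior is Dirichlet(α + c) componentwise.
Subtract each count from the matching posterior parameter: 32−21=11, 14−13=1, 27−25=2, 27−22=5, 25−20=5, 15−3=12.

Dirichlet(11, 1, 2, 5, 5, 12)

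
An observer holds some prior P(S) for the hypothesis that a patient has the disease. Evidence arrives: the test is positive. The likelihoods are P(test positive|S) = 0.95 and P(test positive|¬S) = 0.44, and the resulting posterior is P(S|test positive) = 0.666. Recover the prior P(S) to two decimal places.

P(S) = 0.48

In odds form, posterior odds = prior odds × likelihood ratio, so prior odds = posterior odds ÷ LR.
Posterior odds = 0.666/(1−0.666) = 1.9940. LR = 0.95/0.44 = 2.1591.
Prior odds = 1.9940/2.1591 = 0.9235, so P(S) = 0.9235/(1+0.9235) ≈ 0.48.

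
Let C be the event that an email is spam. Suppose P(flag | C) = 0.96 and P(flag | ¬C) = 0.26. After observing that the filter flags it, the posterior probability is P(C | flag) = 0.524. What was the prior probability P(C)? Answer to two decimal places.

P(C) = 0.23

In odds form, posterior odds = prior odds × likelihood ratio, so prior odds = posterior odds ÷ LR.
Posterior odds = 0.524/(1−0.524) = 1.1008. LR = 0.96/0.26 = 3.6923.
Prior odds = 1.1008/3.6923 = 0.2981, so P(C) = 0.2981/(1+0.2981) ≈ 0.23.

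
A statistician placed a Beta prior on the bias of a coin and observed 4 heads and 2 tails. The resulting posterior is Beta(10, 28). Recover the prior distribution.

A Beta(α, β) prior with s successes and f failures in binomial data gives a Beta(α+s, β+f) posterior.
Subtract the data counts: 10−4=6, 28−2=26.

Beta(6, 26)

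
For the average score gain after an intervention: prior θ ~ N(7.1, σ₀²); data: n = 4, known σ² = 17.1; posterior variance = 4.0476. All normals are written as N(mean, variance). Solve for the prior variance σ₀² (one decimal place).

σ₀² = 76.1

Posterior precision equals prior precision plus data precision: 1/σ_n² = 1/σ₀² + n/σ².
So 1/σ₀² = 1/4.0476 − 4/17.1 = 0.247060 − 0.233918 = 0.013142.
Hence σ₀² = 1/0.013142 ≈ 76.1.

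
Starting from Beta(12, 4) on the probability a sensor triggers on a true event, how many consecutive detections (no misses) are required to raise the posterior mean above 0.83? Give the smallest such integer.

After k detections and 0 misses the posterior is Beta(12+k, 4), with mean (12+k)/(12+4+k).
Set (12+k)/(16+k) > 0.83 and solve: k > (0.83·16 − 12)/(1 − 0.83) = 7.529.
The smallest integer exceeding 7.529 is 8.

k = 8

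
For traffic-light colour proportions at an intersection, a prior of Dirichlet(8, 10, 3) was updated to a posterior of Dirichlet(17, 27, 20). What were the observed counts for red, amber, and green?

counts (9, 17, 17)

For a Dirichlet(α) prior with multinomial counts c, the posterior is Dirichlet(α + c) componentwise.
Counts are posterior − prior componentwise: 17−8=9, 27−10=17, 20−3=17.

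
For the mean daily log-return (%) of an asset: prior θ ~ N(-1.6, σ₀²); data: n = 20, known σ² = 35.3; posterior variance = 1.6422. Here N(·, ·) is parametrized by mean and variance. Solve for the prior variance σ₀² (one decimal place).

Posterior precision equals prior precision plus data precision: 1/σ_n² = 1/σ₀² + n/σ².
So 1/σ₀² = 1/1.6422 − 20/35.3 = 0.608939 − 0.566572 = 0.042367.
Hence σ₀² = 1/0.042367 ≈ 23.6.

σ₀² = 23.6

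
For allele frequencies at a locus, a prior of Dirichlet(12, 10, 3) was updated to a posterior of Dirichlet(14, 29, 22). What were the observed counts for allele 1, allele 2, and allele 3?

For a Dirichlet(α) prior with multinomial counts c, the posterior is Dirichlet(α + c) componentwise.
Counts are posterior − prior componentwise: 14−12=2, 29−10=19, 22−3=19.

counts (2, 19, 19)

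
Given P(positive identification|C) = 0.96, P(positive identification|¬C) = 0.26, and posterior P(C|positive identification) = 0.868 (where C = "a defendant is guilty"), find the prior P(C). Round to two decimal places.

P(C) = 0.64

In odds form, posterior odds = prior odds × likelihood ratio, so prior odds = posterior odds ÷ LR.
Posterior odds = 0.868/(1−0.868) = 6.5758. LR = 0.96/0.26 = 3.6923.
Prior odds = 6.5758/3.6923 = 1.7809, so P(C) = 1.7809/(1+1.7809) ≈ 0.64.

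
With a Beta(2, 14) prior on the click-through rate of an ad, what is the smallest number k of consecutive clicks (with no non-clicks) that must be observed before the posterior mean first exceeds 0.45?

k = 10

After k clicks and 0 non-clicks the posterior is Beta(2+k, 14), with mean (2+k)/(2+14+k).
Set (2+k)/(16+k) > 0.45 and solve: k > (0.45·16 − 2)/(1 − 0.45) = 9.455.
The smallest integer exceeding 9.455 is 10.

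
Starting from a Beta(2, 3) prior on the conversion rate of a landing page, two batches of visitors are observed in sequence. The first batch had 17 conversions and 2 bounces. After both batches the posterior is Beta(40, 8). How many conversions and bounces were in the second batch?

Sequential conjugate updates are equivalent to a single update on the pooled data, so total successes = posterior α − prior α and total failures = posterior β − prior β.
Total across both batches: 40−2=38 conversions, 8−3=5 bounces.
Subtract the first batch: 38−17=21 conversions and 5−2=3 bounces.

21 conversions and 3 bounces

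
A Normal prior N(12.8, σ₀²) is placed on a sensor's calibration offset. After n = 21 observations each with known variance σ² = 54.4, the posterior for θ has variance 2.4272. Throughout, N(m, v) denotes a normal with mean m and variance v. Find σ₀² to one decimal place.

For the Normal–Normal model with known σ², precisions add: τ_n = τ₀ + n/σ².
So 1/σ₀² = 1/2.4272 − 21/54.4 = 0.411997 − 0.386029 = 0.025968.
Hence σ₀² = 1/0.025968 ≈ 38.5.

σ₀² = 38.5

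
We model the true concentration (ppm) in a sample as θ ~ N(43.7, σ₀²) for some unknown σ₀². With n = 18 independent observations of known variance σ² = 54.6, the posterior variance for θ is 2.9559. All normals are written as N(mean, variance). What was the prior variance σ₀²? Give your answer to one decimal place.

σ₀² = 115.8

Posterior precision equals prior precision plus data precision: 1/σ_n² = 1/σ₀² + n/σ².
So 1/σ₀² = 1/2.9559 − 18/54.6 = 0.338306 − 0.329670 = 0.008636.
Hence σ₀² = 1/0.008636 ≈ 115.8.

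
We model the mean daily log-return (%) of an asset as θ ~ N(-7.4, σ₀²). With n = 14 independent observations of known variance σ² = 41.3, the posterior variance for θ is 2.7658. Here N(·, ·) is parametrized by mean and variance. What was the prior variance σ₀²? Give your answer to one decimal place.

σ₀² = 44.3

For the Normal–Normal model with known σ², precisions add: τ_n = τ₀ + n/σ².
So 1/σ₀² = 1/2.7658 − 14/41.3 = 0.361559 − 0.338983 = 0.022576.
Hence σ₀² = 1/0.022576 ≈ 44.3.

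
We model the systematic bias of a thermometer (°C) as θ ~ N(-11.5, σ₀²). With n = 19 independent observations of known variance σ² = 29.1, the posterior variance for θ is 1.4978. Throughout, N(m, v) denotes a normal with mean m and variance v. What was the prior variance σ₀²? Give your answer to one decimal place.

σ₀² = 67.9

Posterior precision equals prior precision plus data precision: 1/σ_n² = 1/σ₀² + n/σ².
So 1/σ₀² = 1/1.4978 − 19/29.1 = 0.667646 − 0.652921 = 0.014725.
Hence σ₀² = 1/0.014725 ≈ 67.9.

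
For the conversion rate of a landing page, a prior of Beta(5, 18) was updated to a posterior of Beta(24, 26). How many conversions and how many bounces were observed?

19 conversions and 8 bounces

Beta is conjugate to the binomial likelihood: posterior = Beta(α+s, β+f).
So s = 24 − 5 = 19 and f = 26 − 18 = 8.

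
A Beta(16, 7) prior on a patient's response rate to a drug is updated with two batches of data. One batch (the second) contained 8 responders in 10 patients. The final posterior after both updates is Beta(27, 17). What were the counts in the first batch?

Because Beta–binomial updating is additive in the counts, the combined data contributed (α_post−α_prior, β_post−β_prior) successes and failures.
Total across both batches: 27−16=11 responders, 17−7=10 non-responders.
Subtract the second batch: 11−8=3 responders and 10−2=8 non-responders.

3 responders and 8 non-responders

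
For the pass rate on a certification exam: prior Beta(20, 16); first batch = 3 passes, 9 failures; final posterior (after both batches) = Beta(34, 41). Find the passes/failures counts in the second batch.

11 passes and 16 failures

Because Beta–binomial updating is additive in the counts, the combined data contributed (α_post−α_prior, β_post−β_prior) successes and failures.
Total across both batches: 34−20=14 passes, 41−16=25 failures.
Subtract the first batch: 14−3=11 passes and 25−9=16 failures.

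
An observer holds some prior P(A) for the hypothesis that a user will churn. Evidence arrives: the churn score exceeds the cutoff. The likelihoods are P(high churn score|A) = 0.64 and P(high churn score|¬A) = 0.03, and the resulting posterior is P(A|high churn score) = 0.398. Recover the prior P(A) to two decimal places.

P(A) = 0.03

In odds form, posterior odds = prior odds × likelihood ratio, so prior odds = posterior odds ÷ LR.
Posterior odds = 0.398/(1−0.398) = 0.6611. LR = 0.64/0.03 = 21.3333.
Prior odds = 0.6611/21.3333 = 0.0310, so P(A) = 0.0310/(1+0.0310) ≈ 0.03.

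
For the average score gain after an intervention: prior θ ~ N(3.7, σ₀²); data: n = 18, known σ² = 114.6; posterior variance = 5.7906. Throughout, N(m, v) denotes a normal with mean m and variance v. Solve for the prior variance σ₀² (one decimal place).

For the Normal–Normal model with known σ², precisions add: τ_n = τ₀ + n/σ².
So 1/σ₀² = 1/5.7906 − 18/114.6 = 0.172694 − 0.157068 = 0.015626.
Hence σ₀² = 1/0.015626 ≈ 64.0.

σ₀² = 64.0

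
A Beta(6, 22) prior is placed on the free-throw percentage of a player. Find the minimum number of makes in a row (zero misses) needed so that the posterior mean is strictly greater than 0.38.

After k makes and 0 misses the posterior is Beta(6+k, 22), with mean (6+k)/(6+22+k).
Set (6+k)/(28+k) > 0.38 and solve: k > (0.38·28 − 6)/(1 − 0.38) = 7.484.
The smallest integer exceeding 7.484 is 8.

k = 8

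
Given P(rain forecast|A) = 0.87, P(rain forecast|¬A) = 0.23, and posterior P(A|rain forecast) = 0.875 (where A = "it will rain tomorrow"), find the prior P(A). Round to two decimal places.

In odds form, posterior odds = prior odds × likelihood ratio, so prior odds = posterior odds ÷ LR.
Posterior odds = 0.875/(1−0.875) = 7.0000. LR = 0.87/0.23 = 3.7826.
Prior odds = 7.0000/3.7826 = 1.8506, so P(A) = 1.8506/(1+1.8506) ≈ 0.65.

P(A) = 0.65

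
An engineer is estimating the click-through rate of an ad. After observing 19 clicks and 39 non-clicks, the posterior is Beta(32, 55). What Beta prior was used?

Beta(13, 16)

Under Beta–binomial conjugacy the posterior parameters are (α+s, β+f).
Subtract the data counts: 32−19=13, 55−39=16.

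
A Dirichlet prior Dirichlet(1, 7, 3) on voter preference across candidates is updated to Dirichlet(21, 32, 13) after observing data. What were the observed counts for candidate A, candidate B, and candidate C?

counts (20, 25, 10)

For a Dirichlet(α) prior with multinomial counts c, the posterior is Dirichlet(α + c) componentwise.
Counts are posterior − prior componentwise: 21−1=20, 32−7=25, 13−3=10.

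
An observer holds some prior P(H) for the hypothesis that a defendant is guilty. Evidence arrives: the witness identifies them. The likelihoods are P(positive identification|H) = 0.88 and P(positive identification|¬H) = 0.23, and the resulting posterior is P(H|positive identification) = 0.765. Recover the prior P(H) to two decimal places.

P(H) = 0.46

In odds form, posterior odds = prior odds × likelihood ratio, so prior odds = posterior odds ÷ LR.
Posterior odds = 0.765/(1−0.765) = 3.2553. LR = 0.88/0.23 = 3.8261.
Prior odds = 3.2553/3.8261 = 0.8508, so P(H) = 0.8508/(1+0.8508) ≈ 0.46.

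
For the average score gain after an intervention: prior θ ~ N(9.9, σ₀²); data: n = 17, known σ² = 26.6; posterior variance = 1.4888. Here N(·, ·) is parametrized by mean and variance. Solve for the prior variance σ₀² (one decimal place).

σ₀² = 30.7

Posterior precision equals prior precision plus data precision: 1/σ_n² = 1/σ₀² + n/σ².
So 1/σ₀² = 1/1.4888 − 17/26.6 = 0.671682 − 0.639098 = 0.032584.
Hence σ₀² = 1/0.032584 ≈ 30.7.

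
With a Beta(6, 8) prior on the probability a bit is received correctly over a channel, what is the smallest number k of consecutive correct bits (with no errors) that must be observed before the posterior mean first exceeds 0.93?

k = 101

After k correct bits and 0 errors the posterior is Beta(6+k, 8), with mean (6+k)/(6+8+k).
Set (6+k)/(14+k) > 0.93 and solve: k > (0.93·14 − 6)/(1 − 0.93) = 100.286.
The smallest integer exceeding 100.286 is 101, and checking k=101: (107)/(115) = 0.9304 > 0.93.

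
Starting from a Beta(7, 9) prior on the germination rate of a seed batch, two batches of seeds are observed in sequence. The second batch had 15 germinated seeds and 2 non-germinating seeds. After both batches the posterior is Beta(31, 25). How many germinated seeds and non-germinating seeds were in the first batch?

9 germinated seeds and 14 non-germinating seeds

Sequential conjugate updates are equivalent to a single update on the pooled data, so total successes = posterior α − prior α and total failures = posterior β − prior β.
Total across both batches: 31−7=24 germinated seeds, 25−9=16 non-germinating seeds.
Subtract the second batch: 24−15=9 germinated seeds and 16−2=14 non-germinating seeds.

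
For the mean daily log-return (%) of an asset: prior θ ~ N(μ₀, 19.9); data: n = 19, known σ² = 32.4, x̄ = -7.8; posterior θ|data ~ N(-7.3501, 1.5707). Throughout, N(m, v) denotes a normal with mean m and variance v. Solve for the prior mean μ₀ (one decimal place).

μ₀ = -2.1

With known observation variance, the Normal–Normal posterior has precision τ_n = τ₀ + n/σ² and mean μ_n = (τ₀μ₀ + (n/σ²)x̄)/τ_n.
Here τ₀ = 1/19.9 = 0.050251 and τ_data = 19/32.4 = 0.586420, so τ_n = 0.636671.
Rearranging for μ₀: μ₀ = (μ_n·τ_n − τ_data·x̄)/τ₀ = (-7.3501·0.636671 − 0.586420·-7.8) / 0.050251 = -0.105520/0.050251 ≈ -2.1.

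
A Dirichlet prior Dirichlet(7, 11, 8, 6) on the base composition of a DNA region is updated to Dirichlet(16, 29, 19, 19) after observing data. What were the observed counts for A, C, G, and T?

counts (9, 18, 11, 13)

For a Dirichlet(α) prior with multinomial counts c, the posterior is Dirichlet(α + c) componentwise.
Counts are posterior − prior componentwise: 16−7=9, 29−11=18, 19−8=11, 19−6=13.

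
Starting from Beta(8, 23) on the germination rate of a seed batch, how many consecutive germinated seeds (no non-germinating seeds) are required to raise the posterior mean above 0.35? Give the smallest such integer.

After k germinated seeds and 0 non-germinating seeds the posterior is Beta(8+k, 23), with mean (8+k)/(8+23+k).
Set (8+k)/(31+k) > 0.35 and solve: k > (0.35·31 − 8)/(1 − 0.35) = 4.385.
The smallest integer exceeding 4.385 is 5.

k = 5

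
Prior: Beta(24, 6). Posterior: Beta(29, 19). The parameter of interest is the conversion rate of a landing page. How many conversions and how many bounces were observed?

Under Beta–binomial conjugacy the posterior parameters are (a+s, b+f).
Match parameters: s=29−24=5, f=19−6=13.

5 conversions and 13 bounces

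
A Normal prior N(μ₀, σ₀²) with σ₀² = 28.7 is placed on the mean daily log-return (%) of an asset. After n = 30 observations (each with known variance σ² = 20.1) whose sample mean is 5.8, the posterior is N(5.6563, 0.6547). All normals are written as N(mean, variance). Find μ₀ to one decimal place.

The posterior mean is a precision-weighted average: μ_n = (τ₀μ₀ + τ_data·x̄)/(τ₀+τ_data), with τ₀=1/σ₀² and τ_data=n/σ².
Here τ₀ = 1/28.7 = 0.034843 and τ_data = 30/20.1 = 1.492537, so τ_n = 1.527380.
Rearranging for μ₀: μ₀ = (μ_n·τ_n − τ_data·x̄)/τ₀ = (5.6563·1.527380 − 1.492537·5.8) / 0.034843 = -0.017395/0.034843 ≈ -0.5.

μ₀ = -0.5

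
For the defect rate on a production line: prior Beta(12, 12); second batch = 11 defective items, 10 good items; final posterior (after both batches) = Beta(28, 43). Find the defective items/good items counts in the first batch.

Because Beta–binomial updating is additive in the counts, the combined data contributed (α_post−α_prior, β_post−β_prior) successes and failures.
Total across both batches: 28−12=16 defective items, 43−12=31 good items.
Subtract the second batch: 16−11=5 defective items and 31−10=21 good items.

5 defective items and 21 good items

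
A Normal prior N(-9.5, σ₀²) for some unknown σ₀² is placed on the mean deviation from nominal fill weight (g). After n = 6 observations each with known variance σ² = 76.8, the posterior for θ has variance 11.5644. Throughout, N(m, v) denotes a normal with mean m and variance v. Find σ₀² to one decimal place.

σ₀² = 119.8

For the Normal–Normal model with known σ², precisions add: τ_n = τ₀ + n/σ².
So 1/σ₀² = 1/11.5644 − 6/76.8 = 0.086472 − 0.078125 = 0.008347.
Hence σ₀² = 1/0.008347 ≈ 119.8.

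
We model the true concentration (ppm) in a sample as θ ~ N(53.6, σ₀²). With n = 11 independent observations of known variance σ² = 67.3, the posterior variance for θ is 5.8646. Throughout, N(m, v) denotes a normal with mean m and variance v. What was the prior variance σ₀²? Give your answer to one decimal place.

σ₀² = 141.5

For the Normal–Normal model with known σ², precisions add: τ_n = τ₀ + n/σ².
So 1/σ₀² = 1/5.8646 − 11/67.3 = 0.170515 − 0.163447 = 0.007068.
Hence σ₀² = 1/0.007068 ≈ 141.5.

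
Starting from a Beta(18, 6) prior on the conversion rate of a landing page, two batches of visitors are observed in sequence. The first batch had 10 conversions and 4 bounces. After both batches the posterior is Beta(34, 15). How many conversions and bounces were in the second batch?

Sequential conjugate updates are equivalent to a single update on the pooled data, so total successes = posterior α − prior α and total failures = posterior β − prior β.
Total across both batches: 34−18=16 conversions, 15−6=9 bounces.
Subtract the first batch: 16−10=6 conversions and 9−4=5 bounces.

6 conversions and 5 bounces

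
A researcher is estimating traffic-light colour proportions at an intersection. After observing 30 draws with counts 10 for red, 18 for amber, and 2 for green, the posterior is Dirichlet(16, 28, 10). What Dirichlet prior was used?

Dirichlet(6, 10, 8)

For a Dirichlet(α) prior with multinomial counts c, the posterior is Dirichlet(α + c) componentwise.
Subtract each count from the matching posterior parameter: 16−10=6, 28−18=10, 10−2=8.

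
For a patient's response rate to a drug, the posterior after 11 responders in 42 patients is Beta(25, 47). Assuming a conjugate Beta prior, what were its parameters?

Under Beta–binomial conjugacy the posterior parameters are (α+s, β+f).
Subtract the data counts: 25−11=14, 47−31=16.

Beta(14, 16)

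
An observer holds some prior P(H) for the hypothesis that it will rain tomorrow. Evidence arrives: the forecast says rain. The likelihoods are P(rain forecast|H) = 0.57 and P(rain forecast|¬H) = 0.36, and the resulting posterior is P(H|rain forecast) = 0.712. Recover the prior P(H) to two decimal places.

In odds form, posterior odds = prior odds × likelihood ratio, so prior odds = posterior odds ÷ LR.
Posterior odds = 0.712/(1−0.712) = 2.4722. LR = 0.57/0.36 = 1.5833.
Prior odds = 2.4722/1.5833 = 1.5614, so P(H) = 1.5614/(1+1.5614) ≈ 0.61.

P(H) = 0.61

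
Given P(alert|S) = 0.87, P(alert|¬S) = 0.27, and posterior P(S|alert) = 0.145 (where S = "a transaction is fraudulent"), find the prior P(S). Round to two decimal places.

P(S) = 0.05

In odds form, posterior odds = prior odds × likelihood ratio, so prior odds = posterior odds ÷ LR.
Posterior odds = 0.145/(1−0.145) = 0.1696. LR = 0.87/0.27 = 3.2222.
Prior odds = 0.1696/3.2222 = 0.0526, so P(S) = 0.0526/(1+0.0526) ≈ 0.05.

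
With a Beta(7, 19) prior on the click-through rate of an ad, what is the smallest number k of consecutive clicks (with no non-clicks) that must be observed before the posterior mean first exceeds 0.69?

k = 36

After k clicks and 0 non-clicks the posterior is Beta(7+k, 19), with mean (7+k)/(7+19+k).
Set (7+k)/(26+k) > 0.69 and solve: k > (0.69·26 − 7)/(1 − 0.69) = 35.290.
The smallest integer exceeding 35.290 is 36.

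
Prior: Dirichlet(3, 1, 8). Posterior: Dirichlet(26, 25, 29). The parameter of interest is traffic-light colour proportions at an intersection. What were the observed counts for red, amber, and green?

For a Dirichlet(α) prior with multinomial counts c, the posterior is Dirichlet(α + c) componentwise.
Counts are posterior − prior componentwise: 26−3=23, 25−1=24, 29−8=21.

counts (23, 24, 21)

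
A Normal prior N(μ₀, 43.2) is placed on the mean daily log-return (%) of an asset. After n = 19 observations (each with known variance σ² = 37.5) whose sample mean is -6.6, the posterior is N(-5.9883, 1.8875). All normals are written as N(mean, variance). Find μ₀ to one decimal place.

μ₀ = 7.4

The posterior mean is a precision-weighted average: μ_n = (τ₀μ₀ + τ_data·x̄)/(τ₀+τ_data), with τ₀=1/σ₀² and τ_data=n/σ².
Here τ₀ = 1/43.2 = 0.023148 and τ_data = 19/37.5 = 0.506667, so τ_n = 0.529815.
Rearranging for μ₀: μ₀ = (μ_n·τ_n − τ_data·x̄)/τ₀ = (-5.9883·0.529815 − 0.506667·-6.6) / 0.023148 = 0.171311/0.023148 ≈ 7.4.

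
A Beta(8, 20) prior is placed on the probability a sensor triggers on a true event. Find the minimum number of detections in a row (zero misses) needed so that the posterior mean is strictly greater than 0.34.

After k detections and 0 misses the posterior is Beta(8+k, 20), with mean (8+k)/(8+20+k).
Set (8+k)/(28+k) > 0.34 and solve: k > (0.34·28 − 8)/(1 − 0.34) = 2.303.
The smallest integer exceeding 2.303 is 3, and checking k=3: (11)/(31) = 0.3548 > 0.34.

k = 3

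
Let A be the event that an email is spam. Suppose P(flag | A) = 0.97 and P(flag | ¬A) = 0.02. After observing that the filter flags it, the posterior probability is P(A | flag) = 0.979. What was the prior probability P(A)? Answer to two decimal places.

In odds form, posterior odds = prior odds × likelihood ratio, so prior odds = posterior odds ÷ LR.
Posterior odds = 0.979/(1−0.979) = 46.6190. LR = 0.97/0.02 = 48.5000.
Prior odds = 46.6190/48.5000 = 0.9612, so P(A) = 0.9612/(1+0.9612) ≈ 0.49.

P(A) = 0.49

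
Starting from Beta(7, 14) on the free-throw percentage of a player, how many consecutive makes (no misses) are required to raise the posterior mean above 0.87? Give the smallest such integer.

k = 87

After k makes and 0 misses the posterior is Beta(7+k, 14), with mean (7+k)/(7+14+k).
Set (7+k)/(21+k) > 0.87 and solve: k > (0.87·21 − 7)/(1 − 0.87) = 86.692.
The smallest integer exceeding 86.692 is 87, and checking k=87: (94)/(108) = 0.8704 > 0.87.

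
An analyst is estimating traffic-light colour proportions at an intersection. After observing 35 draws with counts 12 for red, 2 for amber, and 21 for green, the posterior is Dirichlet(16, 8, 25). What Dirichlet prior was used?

For a Dirichlet(α) prior with multinomial counts c, the posterior is Dirichlet(α + c) componentwise.
Subtract each count from the matching posterior parameter: 16−12=4, 8−2=6, 25−21=4.

Dirichlet(4, 6, 4)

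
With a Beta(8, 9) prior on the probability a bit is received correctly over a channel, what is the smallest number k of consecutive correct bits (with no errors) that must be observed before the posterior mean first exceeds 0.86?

k = 48

After k correct bits and 0 errors the posterior is Beta(8+k, 9), with mean (8+k)/(8+9+k).
Set (8+k)/(17+k) > 0.86 and solve: k > (0.86·17 − 8)/(1 − 0.86) = 47.286.
The smallest integer exceeding 47.286 is 48.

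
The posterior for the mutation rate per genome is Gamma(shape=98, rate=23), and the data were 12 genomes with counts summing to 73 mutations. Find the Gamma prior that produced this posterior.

Gamma–Poisson conjugacy: posterior shape = α + Σxᵢ, posterior rate = β + n.
So α = 98 − 73 = 25 and β = 23 − 12 = 11.

Gamma(shape=25, rate=11)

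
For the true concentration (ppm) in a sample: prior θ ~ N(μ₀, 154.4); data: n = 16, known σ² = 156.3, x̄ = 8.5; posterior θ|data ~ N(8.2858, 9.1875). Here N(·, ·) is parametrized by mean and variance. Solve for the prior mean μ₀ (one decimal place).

μ₀ = 4.9

With known observation variance, the Normal–Normal posterior has precision τ_n = τ₀ + n/σ² and mean μ_n = (τ₀μ₀ + (n/σ²)x̄)/τ_n.
Here τ₀ = 1/154.4 = 0.006477 and τ_data = 16/156.3 = 0.102367, so τ_n = 0.108844.
Rearranging for μ₀: μ₀ = (μ_n·τ_n − τ_data·x̄)/τ₀ = (8.2858·0.108844 − 0.102367·8.5) / 0.006477 = 0.031740/0.006477 ≈ 4.9.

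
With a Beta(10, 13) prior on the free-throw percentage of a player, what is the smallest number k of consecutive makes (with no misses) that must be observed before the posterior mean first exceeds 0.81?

After k makes and 0 misses the posterior is Beta(10+k, 13), with mean (10+k)/(10+13+k).
Set (10+k)/(23+k) > 0.81 and solve: k > (0.81·23 − 10)/(1 − 0.81) = 45.421.
The smallest integer exceeding 45.421 is 46.

k = 46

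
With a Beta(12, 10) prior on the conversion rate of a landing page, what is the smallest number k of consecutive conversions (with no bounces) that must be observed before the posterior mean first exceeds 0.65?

k = 7

After k conversions and 0 bounces the posterior is Beta(12+k, 10), with mean (12+k)/(12+10+k).
Set (12+k)/(22+k) > 0.65 and solve: k > (0.65·22 − 12)/(1 − 0.65) = 6.571.
The smallest integer exceeding 6.571 is 7.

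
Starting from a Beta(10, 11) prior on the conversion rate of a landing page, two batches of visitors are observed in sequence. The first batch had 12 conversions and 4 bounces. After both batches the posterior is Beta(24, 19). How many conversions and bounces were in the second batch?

Because Beta–binomial updating is additive in the counts, the combined data contributed (α_post−α_prior, β_post−β_prior) successes and failures.
Total across both batches: 24−10=14 conversions, 19−11=8 bounces.
Subtract the first batch: 14−12=2 conversions and 8−4=4 bounces.

2 conversions and 4 bounces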